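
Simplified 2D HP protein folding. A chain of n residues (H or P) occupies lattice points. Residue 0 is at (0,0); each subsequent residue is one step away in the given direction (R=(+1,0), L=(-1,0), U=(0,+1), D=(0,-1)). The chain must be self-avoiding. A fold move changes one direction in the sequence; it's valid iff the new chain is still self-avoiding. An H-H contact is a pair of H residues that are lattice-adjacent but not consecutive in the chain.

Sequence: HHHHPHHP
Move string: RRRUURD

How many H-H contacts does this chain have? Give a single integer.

Positions: [(0, 0), (1, 0), (2, 0), (3, 0), (3, 1), (3, 2), (4, 2), (4, 1)]
No H-H contacts found.

Answer: 0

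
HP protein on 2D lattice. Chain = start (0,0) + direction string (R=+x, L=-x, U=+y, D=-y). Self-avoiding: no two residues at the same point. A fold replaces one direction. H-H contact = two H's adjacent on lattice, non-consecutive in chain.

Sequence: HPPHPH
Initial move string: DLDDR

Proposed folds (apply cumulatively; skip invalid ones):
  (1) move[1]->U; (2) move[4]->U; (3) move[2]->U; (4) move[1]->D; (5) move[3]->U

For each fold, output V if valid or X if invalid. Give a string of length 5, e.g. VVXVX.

Answer: XXXVX

Derivation:
Initial: DLDDR -> [(0, 0), (0, -1), (-1, -1), (-1, -2), (-1, -3), (0, -3)]
Fold 1: move[1]->U => DUDDR INVALID (collision), skipped
Fold 2: move[4]->U => DLDDU INVALID (collision), skipped
Fold 3: move[2]->U => DLUDR INVALID (collision), skipped
Fold 4: move[1]->D => DDDDR VALID
Fold 5: move[3]->U => DDDUR INVALID (collision), skipped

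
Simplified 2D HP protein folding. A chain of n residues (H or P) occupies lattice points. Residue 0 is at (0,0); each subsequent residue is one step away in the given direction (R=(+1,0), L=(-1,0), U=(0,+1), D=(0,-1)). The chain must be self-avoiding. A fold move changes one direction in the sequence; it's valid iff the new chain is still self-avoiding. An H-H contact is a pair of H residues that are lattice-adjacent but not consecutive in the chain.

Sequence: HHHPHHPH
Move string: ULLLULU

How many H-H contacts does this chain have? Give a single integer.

Answer: 0

Derivation:
Positions: [(0, 0), (0, 1), (-1, 1), (-2, 1), (-3, 1), (-3, 2), (-4, 2), (-4, 3)]
No H-H contacts found.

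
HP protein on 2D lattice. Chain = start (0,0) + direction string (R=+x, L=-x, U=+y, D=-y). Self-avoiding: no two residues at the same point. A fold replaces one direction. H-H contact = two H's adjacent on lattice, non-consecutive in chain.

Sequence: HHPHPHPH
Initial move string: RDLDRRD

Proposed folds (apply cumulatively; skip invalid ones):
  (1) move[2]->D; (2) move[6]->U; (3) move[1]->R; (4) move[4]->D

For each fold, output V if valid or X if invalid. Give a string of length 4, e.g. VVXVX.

Initial: RDLDRRD -> [(0, 0), (1, 0), (1, -1), (0, -1), (0, -2), (1, -2), (2, -2), (2, -3)]
Fold 1: move[2]->D => RDDDRRD VALID
Fold 2: move[6]->U => RDDDRRU VALID
Fold 3: move[1]->R => RRDDRRU VALID
Fold 4: move[4]->D => RRDDDRU VALID

Answer: VVVV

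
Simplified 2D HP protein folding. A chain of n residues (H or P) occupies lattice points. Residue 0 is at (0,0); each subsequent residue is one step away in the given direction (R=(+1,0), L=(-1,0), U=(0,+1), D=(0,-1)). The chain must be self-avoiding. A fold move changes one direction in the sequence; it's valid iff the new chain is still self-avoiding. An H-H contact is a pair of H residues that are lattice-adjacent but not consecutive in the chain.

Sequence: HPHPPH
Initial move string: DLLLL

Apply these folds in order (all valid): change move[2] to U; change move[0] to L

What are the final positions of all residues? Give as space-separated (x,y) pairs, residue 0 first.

Initial moves: DLLLL
Fold: move[2]->U => DLULL (positions: [(0, 0), (0, -1), (-1, -1), (-1, 0), (-2, 0), (-3, 0)])
Fold: move[0]->L => LLULL (positions: [(0, 0), (-1, 0), (-2, 0), (-2, 1), (-3, 1), (-4, 1)])

Answer: (0,0) (-1,0) (-2,0) (-2,1) (-3,1) (-4,1)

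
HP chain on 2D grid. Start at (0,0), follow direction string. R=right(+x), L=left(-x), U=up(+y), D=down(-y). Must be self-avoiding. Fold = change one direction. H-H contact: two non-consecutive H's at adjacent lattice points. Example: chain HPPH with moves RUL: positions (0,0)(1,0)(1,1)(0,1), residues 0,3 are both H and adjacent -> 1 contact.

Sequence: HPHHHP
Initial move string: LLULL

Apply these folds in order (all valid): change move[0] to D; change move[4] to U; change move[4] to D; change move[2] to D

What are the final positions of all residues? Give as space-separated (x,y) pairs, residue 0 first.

Answer: (0,0) (0,-1) (-1,-1) (-1,-2) (-2,-2) (-2,-3)

Derivation:
Initial moves: LLULL
Fold: move[0]->D => DLULL (positions: [(0, 0), (0, -1), (-1, -1), (-1, 0), (-2, 0), (-3, 0)])
Fold: move[4]->U => DLULU (positions: [(0, 0), (0, -1), (-1, -1), (-1, 0), (-2, 0), (-2, 1)])
Fold: move[4]->D => DLULD (positions: [(0, 0), (0, -1), (-1, -1), (-1, 0), (-2, 0), (-2, -1)])
Fold: move[2]->D => DLDLD (positions: [(0, 0), (0, -1), (-1, -1), (-1, -2), (-2, -2), (-2, -3)])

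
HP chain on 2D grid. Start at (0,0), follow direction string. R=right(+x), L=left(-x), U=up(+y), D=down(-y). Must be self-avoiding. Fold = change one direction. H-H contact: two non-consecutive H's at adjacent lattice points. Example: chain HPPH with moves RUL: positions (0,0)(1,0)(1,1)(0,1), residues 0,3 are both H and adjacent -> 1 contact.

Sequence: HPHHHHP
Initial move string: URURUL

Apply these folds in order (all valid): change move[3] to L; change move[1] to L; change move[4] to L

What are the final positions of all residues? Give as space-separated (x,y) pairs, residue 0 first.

Answer: (0,0) (0,1) (-1,1) (-1,2) (-2,2) (-3,2) (-4,2)

Derivation:
Initial moves: URURUL
Fold: move[3]->L => URULUL (positions: [(0, 0), (0, 1), (1, 1), (1, 2), (0, 2), (0, 3), (-1, 3)])
Fold: move[1]->L => ULULUL (positions: [(0, 0), (0, 1), (-1, 1), (-1, 2), (-2, 2), (-2, 3), (-3, 3)])
Fold: move[4]->L => ULULLL (positions: [(0, 0), (0, 1), (-1, 1), (-1, 2), (-2, 2), (-3, 2), (-4, 2)])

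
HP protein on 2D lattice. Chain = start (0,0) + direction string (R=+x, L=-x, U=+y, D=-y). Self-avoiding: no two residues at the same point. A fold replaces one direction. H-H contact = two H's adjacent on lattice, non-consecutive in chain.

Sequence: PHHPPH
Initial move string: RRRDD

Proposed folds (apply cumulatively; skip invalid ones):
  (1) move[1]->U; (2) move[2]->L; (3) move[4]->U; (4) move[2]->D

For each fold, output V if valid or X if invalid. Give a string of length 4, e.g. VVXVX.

Answer: VXXX

Derivation:
Initial: RRRDD -> [(0, 0), (1, 0), (2, 0), (3, 0), (3, -1), (3, -2)]
Fold 1: move[1]->U => RURDD VALID
Fold 2: move[2]->L => RULDD INVALID (collision), skipped
Fold 3: move[4]->U => RURDU INVALID (collision), skipped
Fold 4: move[2]->D => RUDDD INVALID (collision), skipped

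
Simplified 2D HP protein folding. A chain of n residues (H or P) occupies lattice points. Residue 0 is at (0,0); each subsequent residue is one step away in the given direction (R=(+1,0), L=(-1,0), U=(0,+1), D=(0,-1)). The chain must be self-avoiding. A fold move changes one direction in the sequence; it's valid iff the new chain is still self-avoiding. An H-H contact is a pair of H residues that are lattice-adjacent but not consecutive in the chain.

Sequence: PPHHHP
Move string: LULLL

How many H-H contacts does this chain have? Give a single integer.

Answer: 0

Derivation:
Positions: [(0, 0), (-1, 0), (-1, 1), (-2, 1), (-3, 1), (-4, 1)]
No H-H contacts found.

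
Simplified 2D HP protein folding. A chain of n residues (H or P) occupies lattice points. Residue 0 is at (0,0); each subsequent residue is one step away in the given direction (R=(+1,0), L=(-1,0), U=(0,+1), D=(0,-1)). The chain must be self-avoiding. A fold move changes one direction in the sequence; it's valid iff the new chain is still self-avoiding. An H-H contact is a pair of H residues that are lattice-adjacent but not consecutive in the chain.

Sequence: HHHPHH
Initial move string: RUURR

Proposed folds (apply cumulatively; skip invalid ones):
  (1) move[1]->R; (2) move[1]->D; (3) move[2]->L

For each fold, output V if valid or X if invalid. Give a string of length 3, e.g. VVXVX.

Initial: RUURR -> [(0, 0), (1, 0), (1, 1), (1, 2), (2, 2), (3, 2)]
Fold 1: move[1]->R => RRURR VALID
Fold 2: move[1]->D => RDURR INVALID (collision), skipped
Fold 3: move[2]->L => RRLRR INVALID (collision), skipped

Answer: VXX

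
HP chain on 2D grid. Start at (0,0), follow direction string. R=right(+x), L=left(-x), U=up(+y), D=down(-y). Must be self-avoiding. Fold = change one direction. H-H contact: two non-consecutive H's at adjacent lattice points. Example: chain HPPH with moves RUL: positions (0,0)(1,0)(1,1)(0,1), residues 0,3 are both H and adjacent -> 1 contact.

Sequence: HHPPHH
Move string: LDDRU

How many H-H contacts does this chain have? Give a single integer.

Positions: [(0, 0), (-1, 0), (-1, -1), (-1, -2), (0, -2), (0, -1)]
H-H contact: residue 0 @(0,0) - residue 5 @(0, -1)

Answer: 1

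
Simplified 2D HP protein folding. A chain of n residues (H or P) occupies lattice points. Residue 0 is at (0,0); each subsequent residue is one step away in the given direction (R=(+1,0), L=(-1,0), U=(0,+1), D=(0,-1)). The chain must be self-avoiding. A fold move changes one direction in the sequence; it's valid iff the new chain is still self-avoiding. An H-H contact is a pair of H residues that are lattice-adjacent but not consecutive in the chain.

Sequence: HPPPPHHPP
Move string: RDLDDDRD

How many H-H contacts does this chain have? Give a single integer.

Answer: 0

Derivation:
Positions: [(0, 0), (1, 0), (1, -1), (0, -1), (0, -2), (0, -3), (0, -4), (1, -4), (1, -5)]
No H-H contacts found.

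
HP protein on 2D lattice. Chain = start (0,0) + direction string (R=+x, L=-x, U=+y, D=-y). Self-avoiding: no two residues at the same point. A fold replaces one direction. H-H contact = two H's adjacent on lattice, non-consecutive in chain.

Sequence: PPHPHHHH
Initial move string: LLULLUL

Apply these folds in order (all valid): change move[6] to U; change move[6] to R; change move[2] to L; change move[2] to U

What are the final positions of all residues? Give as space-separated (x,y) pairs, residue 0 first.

Answer: (0,0) (-1,0) (-2,0) (-2,1) (-3,1) (-4,1) (-4,2) (-3,2)

Derivation:
Initial moves: LLULLUL
Fold: move[6]->U => LLULLUU (positions: [(0, 0), (-1, 0), (-2, 0), (-2, 1), (-3, 1), (-4, 1), (-4, 2), (-4, 3)])
Fold: move[6]->R => LLULLUR (positions: [(0, 0), (-1, 0), (-2, 0), (-2, 1), (-3, 1), (-4, 1), (-4, 2), (-3, 2)])
Fold: move[2]->L => LLLLLUR (positions: [(0, 0), (-1, 0), (-2, 0), (-3, 0), (-4, 0), (-5, 0), (-5, 1), (-4, 1)])
Fold: move[2]->U => LLULLUR (positions: [(0, 0), (-1, 0), (-2, 0), (-2, 1), (-3, 1), (-4, 1), (-4, 2), (-3, 2)])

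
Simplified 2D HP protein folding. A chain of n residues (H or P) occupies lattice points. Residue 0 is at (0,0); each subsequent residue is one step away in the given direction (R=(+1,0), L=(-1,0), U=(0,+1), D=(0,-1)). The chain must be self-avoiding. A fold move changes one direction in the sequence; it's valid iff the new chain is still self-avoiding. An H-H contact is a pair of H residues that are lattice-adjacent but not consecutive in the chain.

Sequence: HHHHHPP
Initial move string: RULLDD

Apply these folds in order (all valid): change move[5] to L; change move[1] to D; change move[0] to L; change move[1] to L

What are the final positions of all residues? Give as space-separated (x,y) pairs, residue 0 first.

Initial moves: RULLDD
Fold: move[5]->L => RULLDL (positions: [(0, 0), (1, 0), (1, 1), (0, 1), (-1, 1), (-1, 0), (-2, 0)])
Fold: move[1]->D => RDLLDL (positions: [(0, 0), (1, 0), (1, -1), (0, -1), (-1, -1), (-1, -2), (-2, -2)])
Fold: move[0]->L => LDLLDL (positions: [(0, 0), (-1, 0), (-1, -1), (-2, -1), (-3, -1), (-3, -2), (-4, -2)])
Fold: move[1]->L => LLLLDL (positions: [(0, 0), (-1, 0), (-2, 0), (-3, 0), (-4, 0), (-4, -1), (-5, -1)])

Answer: (0,0) (-1,0) (-2,0) (-3,0) (-4,0) (-4,-1) (-5,-1)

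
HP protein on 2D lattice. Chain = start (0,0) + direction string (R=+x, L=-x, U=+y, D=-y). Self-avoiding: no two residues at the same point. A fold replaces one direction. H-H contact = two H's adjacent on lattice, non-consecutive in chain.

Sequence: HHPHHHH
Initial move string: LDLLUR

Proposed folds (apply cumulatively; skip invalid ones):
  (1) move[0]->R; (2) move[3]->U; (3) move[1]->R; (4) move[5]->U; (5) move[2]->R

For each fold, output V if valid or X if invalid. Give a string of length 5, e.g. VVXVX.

Initial: LDLLUR -> [(0, 0), (-1, 0), (-1, -1), (-2, -1), (-3, -1), (-3, 0), (-2, 0)]
Fold 1: move[0]->R => RDLLUR INVALID (collision), skipped
Fold 2: move[3]->U => LDLUUR VALID
Fold 3: move[1]->R => LRLUUR INVALID (collision), skipped
Fold 4: move[5]->U => LDLUUU VALID
Fold 5: move[2]->R => LDRUUU INVALID (collision), skipped

Answer: XVXVX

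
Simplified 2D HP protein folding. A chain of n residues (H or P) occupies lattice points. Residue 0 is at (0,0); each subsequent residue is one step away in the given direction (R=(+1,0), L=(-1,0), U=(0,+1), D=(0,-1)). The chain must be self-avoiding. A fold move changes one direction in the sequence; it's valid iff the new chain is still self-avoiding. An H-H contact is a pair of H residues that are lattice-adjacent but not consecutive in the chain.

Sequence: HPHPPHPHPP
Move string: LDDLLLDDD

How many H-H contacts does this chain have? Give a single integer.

Positions: [(0, 0), (-1, 0), (-1, -1), (-1, -2), (-2, -2), (-3, -2), (-4, -2), (-4, -3), (-4, -4), (-4, -5)]
No H-H contacts found.

Answer: 0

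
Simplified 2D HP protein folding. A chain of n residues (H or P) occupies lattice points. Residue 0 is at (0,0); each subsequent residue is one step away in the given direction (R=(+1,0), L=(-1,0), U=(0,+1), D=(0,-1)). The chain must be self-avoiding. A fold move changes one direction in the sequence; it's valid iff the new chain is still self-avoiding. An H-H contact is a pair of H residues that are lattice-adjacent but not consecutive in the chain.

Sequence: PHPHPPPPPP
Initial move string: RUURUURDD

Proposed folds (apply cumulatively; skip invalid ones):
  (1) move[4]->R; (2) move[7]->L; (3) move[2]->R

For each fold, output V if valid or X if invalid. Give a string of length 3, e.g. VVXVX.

Answer: VXV

Derivation:
Initial: RUURUURDD -> [(0, 0), (1, 0), (1, 1), (1, 2), (2, 2), (2, 3), (2, 4), (3, 4), (3, 3), (3, 2)]
Fold 1: move[4]->R => RUURRURDD VALID
Fold 2: move[7]->L => RUURRURLD INVALID (collision), skipped
Fold 3: move[2]->R => RURRRURDD VALID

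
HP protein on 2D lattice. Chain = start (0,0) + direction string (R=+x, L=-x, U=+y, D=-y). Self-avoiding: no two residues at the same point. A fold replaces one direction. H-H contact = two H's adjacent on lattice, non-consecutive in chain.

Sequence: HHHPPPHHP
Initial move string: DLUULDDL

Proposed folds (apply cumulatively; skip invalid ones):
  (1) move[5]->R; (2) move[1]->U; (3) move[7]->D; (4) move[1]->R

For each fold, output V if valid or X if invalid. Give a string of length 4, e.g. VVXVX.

Answer: XXVX

Derivation:
Initial: DLUULDDL -> [(0, 0), (0, -1), (-1, -1), (-1, 0), (-1, 1), (-2, 1), (-2, 0), (-2, -1), (-3, -1)]
Fold 1: move[5]->R => DLUULRDL INVALID (collision), skipped
Fold 2: move[1]->U => DUUULDDL INVALID (collision), skipped
Fold 3: move[7]->D => DLUULDDD VALID
Fold 4: move[1]->R => DRUULDDD INVALID (collision), skipped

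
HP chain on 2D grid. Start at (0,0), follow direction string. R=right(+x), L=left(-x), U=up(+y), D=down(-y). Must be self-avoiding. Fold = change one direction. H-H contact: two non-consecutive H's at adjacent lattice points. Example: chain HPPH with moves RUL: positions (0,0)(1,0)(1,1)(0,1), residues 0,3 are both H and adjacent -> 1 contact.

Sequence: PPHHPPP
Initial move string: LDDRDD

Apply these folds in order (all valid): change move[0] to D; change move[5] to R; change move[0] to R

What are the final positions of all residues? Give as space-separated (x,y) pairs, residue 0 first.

Answer: (0,0) (1,0) (1,-1) (1,-2) (2,-2) (2,-3) (3,-3)

Derivation:
Initial moves: LDDRDD
Fold: move[0]->D => DDDRDD (positions: [(0, 0), (0, -1), (0, -2), (0, -3), (1, -3), (1, -4), (1, -5)])
Fold: move[5]->R => DDDRDR (positions: [(0, 0), (0, -1), (0, -2), (0, -3), (1, -3), (1, -4), (2, -4)])
Fold: move[0]->R => RDDRDR (positions: [(0, 0), (1, 0), (1, -1), (1, -2), (2, -2), (2, -3), (3, -3)])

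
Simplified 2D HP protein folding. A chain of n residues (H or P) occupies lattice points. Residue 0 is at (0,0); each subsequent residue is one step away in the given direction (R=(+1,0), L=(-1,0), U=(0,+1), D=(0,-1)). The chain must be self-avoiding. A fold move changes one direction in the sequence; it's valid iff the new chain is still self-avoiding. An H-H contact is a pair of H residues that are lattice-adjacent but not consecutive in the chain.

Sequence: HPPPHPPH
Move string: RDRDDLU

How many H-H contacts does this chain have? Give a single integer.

Positions: [(0, 0), (1, 0), (1, -1), (2, -1), (2, -2), (2, -3), (1, -3), (1, -2)]
H-H contact: residue 4 @(2,-2) - residue 7 @(1, -2)

Answer: 1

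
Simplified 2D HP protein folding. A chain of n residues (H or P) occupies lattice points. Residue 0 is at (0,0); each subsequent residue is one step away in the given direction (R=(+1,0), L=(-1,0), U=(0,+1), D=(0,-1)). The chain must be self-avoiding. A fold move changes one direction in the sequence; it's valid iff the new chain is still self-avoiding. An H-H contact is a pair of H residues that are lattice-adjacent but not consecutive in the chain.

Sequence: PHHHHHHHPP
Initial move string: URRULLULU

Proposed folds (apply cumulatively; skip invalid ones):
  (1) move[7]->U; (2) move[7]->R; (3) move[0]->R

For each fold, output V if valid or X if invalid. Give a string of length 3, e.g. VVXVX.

Answer: VVV

Derivation:
Initial: URRULLULU -> [(0, 0), (0, 1), (1, 1), (2, 1), (2, 2), (1, 2), (0, 2), (0, 3), (-1, 3), (-1, 4)]
Fold 1: move[7]->U => URRULLUUU VALID
Fold 2: move[7]->R => URRULLURU VALID
Fold 3: move[0]->R => RRRULLURU VALID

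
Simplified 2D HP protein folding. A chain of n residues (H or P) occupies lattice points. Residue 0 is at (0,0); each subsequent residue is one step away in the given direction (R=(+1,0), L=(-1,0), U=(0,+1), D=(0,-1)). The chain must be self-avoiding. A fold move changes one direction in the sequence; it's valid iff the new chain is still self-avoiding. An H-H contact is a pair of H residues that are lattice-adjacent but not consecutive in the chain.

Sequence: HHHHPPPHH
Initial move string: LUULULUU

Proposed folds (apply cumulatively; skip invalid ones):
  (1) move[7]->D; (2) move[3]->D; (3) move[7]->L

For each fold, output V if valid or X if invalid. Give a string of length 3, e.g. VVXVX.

Initial: LUULULUU -> [(0, 0), (-1, 0), (-1, 1), (-1, 2), (-2, 2), (-2, 3), (-3, 3), (-3, 4), (-3, 5)]
Fold 1: move[7]->D => LUULULUD INVALID (collision), skipped
Fold 2: move[3]->D => LUUDULUU INVALID (collision), skipped
Fold 3: move[7]->L => LUULULUL VALID

Answer: XXV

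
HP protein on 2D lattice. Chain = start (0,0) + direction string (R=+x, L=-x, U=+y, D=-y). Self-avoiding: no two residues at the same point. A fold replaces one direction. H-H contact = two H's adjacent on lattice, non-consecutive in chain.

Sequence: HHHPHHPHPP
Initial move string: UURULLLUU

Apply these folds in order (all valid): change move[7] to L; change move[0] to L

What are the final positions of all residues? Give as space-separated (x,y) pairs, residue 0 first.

Initial moves: UURULLLUU
Fold: move[7]->L => UURULLLLU (positions: [(0, 0), (0, 1), (0, 2), (1, 2), (1, 3), (0, 3), (-1, 3), (-2, 3), (-3, 3), (-3, 4)])
Fold: move[0]->L => LURULLLLU (positions: [(0, 0), (-1, 0), (-1, 1), (0, 1), (0, 2), (-1, 2), (-2, 2), (-3, 2), (-4, 2), (-4, 3)])

Answer: (0,0) (-1,0) (-1,1) (0,1) (0,2) (-1,2) (-2,2) (-3,2) (-4,2) (-4,3)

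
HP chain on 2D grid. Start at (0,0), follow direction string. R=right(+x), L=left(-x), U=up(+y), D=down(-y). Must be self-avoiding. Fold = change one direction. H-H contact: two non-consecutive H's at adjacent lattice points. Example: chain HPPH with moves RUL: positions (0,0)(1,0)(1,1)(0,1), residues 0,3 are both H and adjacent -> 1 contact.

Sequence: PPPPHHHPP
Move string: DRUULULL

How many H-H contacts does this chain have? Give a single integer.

Positions: [(0, 0), (0, -1), (1, -1), (1, 0), (1, 1), (0, 1), (0, 2), (-1, 2), (-2, 2)]
No H-H contacts found.

Answer: 0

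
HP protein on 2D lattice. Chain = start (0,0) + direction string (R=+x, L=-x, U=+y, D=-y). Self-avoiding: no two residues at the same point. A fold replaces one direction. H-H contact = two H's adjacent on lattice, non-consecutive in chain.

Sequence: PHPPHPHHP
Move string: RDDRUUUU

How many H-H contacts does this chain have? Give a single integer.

Answer: 1

Derivation:
Positions: [(0, 0), (1, 0), (1, -1), (1, -2), (2, -2), (2, -1), (2, 0), (2, 1), (2, 2)]
H-H contact: residue 1 @(1,0) - residue 6 @(2, 0)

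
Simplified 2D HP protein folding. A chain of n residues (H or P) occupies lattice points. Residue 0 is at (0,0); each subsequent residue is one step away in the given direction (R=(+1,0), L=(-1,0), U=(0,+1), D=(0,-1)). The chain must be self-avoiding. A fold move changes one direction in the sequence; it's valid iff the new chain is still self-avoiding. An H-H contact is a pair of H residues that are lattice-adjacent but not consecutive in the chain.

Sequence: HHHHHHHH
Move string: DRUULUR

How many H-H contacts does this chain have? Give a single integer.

Positions: [(0, 0), (0, -1), (1, -1), (1, 0), (1, 1), (0, 1), (0, 2), (1, 2)]
H-H contact: residue 0 @(0,0) - residue 3 @(1, 0)
H-H contact: residue 0 @(0,0) - residue 5 @(0, 1)
H-H contact: residue 4 @(1,1) - residue 7 @(1, 2)

Answer: 3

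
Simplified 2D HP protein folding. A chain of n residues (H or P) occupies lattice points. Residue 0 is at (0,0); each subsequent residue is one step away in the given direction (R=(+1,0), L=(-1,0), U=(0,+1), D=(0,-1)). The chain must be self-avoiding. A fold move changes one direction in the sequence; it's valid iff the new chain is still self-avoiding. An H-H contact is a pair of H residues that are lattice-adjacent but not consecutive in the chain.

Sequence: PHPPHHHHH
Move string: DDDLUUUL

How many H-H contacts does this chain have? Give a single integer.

Positions: [(0, 0), (0, -1), (0, -2), (0, -3), (-1, -3), (-1, -2), (-1, -1), (-1, 0), (-2, 0)]
H-H contact: residue 1 @(0,-1) - residue 6 @(-1, -1)

Answer: 1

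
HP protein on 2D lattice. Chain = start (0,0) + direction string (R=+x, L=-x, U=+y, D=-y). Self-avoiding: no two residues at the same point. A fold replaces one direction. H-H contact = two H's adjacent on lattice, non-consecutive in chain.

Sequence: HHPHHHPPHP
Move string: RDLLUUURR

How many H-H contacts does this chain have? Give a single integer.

Positions: [(0, 0), (1, 0), (1, -1), (0, -1), (-1, -1), (-1, 0), (-1, 1), (-1, 2), (0, 2), (1, 2)]
H-H contact: residue 0 @(0,0) - residue 5 @(-1, 0)
H-H contact: residue 0 @(0,0) - residue 3 @(0, -1)

Answer: 2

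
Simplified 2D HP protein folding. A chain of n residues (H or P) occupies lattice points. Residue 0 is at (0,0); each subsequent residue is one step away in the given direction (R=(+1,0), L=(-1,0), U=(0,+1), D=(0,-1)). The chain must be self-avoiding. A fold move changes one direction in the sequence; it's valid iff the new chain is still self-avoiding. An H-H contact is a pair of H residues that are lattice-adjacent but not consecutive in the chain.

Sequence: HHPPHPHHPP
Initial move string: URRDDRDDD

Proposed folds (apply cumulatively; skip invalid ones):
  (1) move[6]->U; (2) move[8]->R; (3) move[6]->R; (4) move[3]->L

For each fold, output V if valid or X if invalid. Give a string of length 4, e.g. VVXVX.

Answer: XVVX

Derivation:
Initial: URRDDRDDD -> [(0, 0), (0, 1), (1, 1), (2, 1), (2, 0), (2, -1), (3, -1), (3, -2), (3, -3), (3, -4)]
Fold 1: move[6]->U => URRDDRUDD INVALID (collision), skipped
Fold 2: move[8]->R => URRDDRDDR VALID
Fold 3: move[6]->R => URRDDRRDR VALID
Fold 4: move[3]->L => URRLDRRDR INVALID (collision), skipped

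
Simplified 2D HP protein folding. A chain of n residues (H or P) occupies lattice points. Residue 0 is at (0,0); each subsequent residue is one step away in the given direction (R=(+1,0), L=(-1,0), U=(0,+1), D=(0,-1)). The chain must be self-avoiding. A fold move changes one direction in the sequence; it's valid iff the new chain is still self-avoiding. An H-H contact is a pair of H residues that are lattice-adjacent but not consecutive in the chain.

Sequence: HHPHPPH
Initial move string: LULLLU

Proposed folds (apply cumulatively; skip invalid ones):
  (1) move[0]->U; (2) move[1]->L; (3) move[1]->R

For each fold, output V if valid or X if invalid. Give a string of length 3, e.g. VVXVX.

Answer: VVX

Derivation:
Initial: LULLLU -> [(0, 0), (-1, 0), (-1, 1), (-2, 1), (-3, 1), (-4, 1), (-4, 2)]
Fold 1: move[0]->U => UULLLU VALID
Fold 2: move[1]->L => ULLLLU VALID
Fold 3: move[1]->R => URLLLU INVALID (collision), skipped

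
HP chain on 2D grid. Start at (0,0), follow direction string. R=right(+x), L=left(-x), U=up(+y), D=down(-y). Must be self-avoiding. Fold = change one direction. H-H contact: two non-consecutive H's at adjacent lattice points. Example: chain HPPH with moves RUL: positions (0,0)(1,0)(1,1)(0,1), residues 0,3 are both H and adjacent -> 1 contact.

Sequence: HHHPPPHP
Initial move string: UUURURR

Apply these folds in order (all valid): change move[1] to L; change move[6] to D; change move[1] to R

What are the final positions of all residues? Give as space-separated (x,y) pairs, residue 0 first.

Initial moves: UUURURR
Fold: move[1]->L => ULURURR (positions: [(0, 0), (0, 1), (-1, 1), (-1, 2), (0, 2), (0, 3), (1, 3), (2, 3)])
Fold: move[6]->D => ULURURD (positions: [(0, 0), (0, 1), (-1, 1), (-1, 2), (0, 2), (0, 3), (1, 3), (1, 2)])
Fold: move[1]->R => URURURD (positions: [(0, 0), (0, 1), (1, 1), (1, 2), (2, 2), (2, 3), (3, 3), (3, 2)])

Answer: (0,0) (0,1) (1,1) (1,2) (2,2) (2,3) (3,3) (3,2)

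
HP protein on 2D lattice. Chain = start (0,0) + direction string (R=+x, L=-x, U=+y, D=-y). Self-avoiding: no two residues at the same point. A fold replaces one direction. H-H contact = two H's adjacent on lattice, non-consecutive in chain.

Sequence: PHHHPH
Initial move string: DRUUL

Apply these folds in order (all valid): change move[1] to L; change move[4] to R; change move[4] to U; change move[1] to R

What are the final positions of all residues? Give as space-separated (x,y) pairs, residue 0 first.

Initial moves: DRUUL
Fold: move[1]->L => DLUUL (positions: [(0, 0), (0, -1), (-1, -1), (-1, 0), (-1, 1), (-2, 1)])
Fold: move[4]->R => DLUUR (positions: [(0, 0), (0, -1), (-1, -1), (-1, 0), (-1, 1), (0, 1)])
Fold: move[4]->U => DLUUU (positions: [(0, 0), (0, -1), (-1, -1), (-1, 0), (-1, 1), (-1, 2)])
Fold: move[1]->R => DRUUU (positions: [(0, 0), (0, -1), (1, -1), (1, 0), (1, 1), (1, 2)])

Answer: (0,0) (0,-1) (1,-1) (1,0) (1,1) (1,2)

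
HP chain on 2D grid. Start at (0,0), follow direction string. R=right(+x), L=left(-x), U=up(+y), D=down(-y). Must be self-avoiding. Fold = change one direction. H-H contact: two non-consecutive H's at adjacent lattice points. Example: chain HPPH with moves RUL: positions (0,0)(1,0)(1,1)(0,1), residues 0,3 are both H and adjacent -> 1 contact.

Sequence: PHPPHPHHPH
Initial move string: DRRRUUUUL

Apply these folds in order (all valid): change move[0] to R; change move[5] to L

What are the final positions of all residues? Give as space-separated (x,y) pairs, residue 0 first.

Answer: (0,0) (1,0) (2,0) (3,0) (4,0) (4,1) (3,1) (3,2) (3,3) (2,3)

Derivation:
Initial moves: DRRRUUUUL
Fold: move[0]->R => RRRRUUUUL (positions: [(0, 0), (1, 0), (2, 0), (3, 0), (4, 0), (4, 1), (4, 2), (4, 3), (4, 4), (3, 4)])
Fold: move[5]->L => RRRRULUUL (positions: [(0, 0), (1, 0), (2, 0), (3, 0), (4, 0), (4, 1), (3, 1), (3, 2), (3, 3), (2, 3)])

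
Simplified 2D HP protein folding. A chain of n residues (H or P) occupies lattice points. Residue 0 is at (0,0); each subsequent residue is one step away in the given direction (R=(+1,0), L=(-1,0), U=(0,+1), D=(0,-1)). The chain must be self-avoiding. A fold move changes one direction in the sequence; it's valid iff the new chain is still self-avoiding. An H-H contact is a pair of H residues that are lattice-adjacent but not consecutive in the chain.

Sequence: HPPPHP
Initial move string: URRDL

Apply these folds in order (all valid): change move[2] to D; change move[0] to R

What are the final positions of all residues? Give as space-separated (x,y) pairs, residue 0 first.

Answer: (0,0) (1,0) (2,0) (2,-1) (2,-2) (1,-2)

Derivation:
Initial moves: URRDL
Fold: move[2]->D => URDDL (positions: [(0, 0), (0, 1), (1, 1), (1, 0), (1, -1), (0, -1)])
Fold: move[0]->R => RRDDL (positions: [(0, 0), (1, 0), (2, 0), (2, -1), (2, -2), (1, -2)])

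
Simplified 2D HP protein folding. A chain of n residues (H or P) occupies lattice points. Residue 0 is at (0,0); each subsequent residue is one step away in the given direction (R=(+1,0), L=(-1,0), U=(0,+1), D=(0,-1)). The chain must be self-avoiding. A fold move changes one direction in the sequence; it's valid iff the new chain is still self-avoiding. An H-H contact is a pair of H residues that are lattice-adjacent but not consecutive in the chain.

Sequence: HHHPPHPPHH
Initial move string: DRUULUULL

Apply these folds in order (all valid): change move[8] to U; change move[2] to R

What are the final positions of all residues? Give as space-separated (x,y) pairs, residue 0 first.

Answer: (0,0) (0,-1) (1,-1) (2,-1) (2,0) (1,0) (1,1) (1,2) (0,2) (0,3)

Derivation:
Initial moves: DRUULUULL
Fold: move[8]->U => DRUULUULU (positions: [(0, 0), (0, -1), (1, -1), (1, 0), (1, 1), (0, 1), (0, 2), (0, 3), (-1, 3), (-1, 4)])
Fold: move[2]->R => DRRULUULU (positions: [(0, 0), (0, -1), (1, -1), (2, -1), (2, 0), (1, 0), (1, 1), (1, 2), (0, 2), (0, 3)])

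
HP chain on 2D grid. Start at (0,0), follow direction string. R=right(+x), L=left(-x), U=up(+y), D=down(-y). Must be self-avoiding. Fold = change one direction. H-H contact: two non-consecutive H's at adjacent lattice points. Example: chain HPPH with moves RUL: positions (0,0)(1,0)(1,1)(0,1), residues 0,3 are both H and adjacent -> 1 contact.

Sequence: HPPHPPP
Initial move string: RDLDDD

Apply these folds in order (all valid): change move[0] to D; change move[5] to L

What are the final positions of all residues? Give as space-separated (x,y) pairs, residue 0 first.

Answer: (0,0) (0,-1) (0,-2) (-1,-2) (-1,-3) (-1,-4) (-2,-4)

Derivation:
Initial moves: RDLDDD
Fold: move[0]->D => DDLDDD (positions: [(0, 0), (0, -1), (0, -2), (-1, -2), (-1, -3), (-1, -4), (-1, -5)])
Fold: move[5]->L => DDLDDL (positions: [(0, 0), (0, -1), (0, -2), (-1, -2), (-1, -3), (-1, -4), (-2, -4)])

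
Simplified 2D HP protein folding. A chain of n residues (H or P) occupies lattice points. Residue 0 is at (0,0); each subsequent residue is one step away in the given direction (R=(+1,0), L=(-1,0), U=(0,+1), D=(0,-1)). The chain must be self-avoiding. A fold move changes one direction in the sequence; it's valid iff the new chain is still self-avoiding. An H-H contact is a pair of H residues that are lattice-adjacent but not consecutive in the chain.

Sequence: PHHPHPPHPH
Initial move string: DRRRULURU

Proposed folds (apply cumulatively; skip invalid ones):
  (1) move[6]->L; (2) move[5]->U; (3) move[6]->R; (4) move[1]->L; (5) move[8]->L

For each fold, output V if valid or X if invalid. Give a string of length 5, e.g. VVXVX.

Answer: XVVXX

Derivation:
Initial: DRRRULURU -> [(0, 0), (0, -1), (1, -1), (2, -1), (3, -1), (3, 0), (2, 0), (2, 1), (3, 1), (3, 2)]
Fold 1: move[6]->L => DRRRULLRU INVALID (collision), skipped
Fold 2: move[5]->U => DRRRUUURU VALID
Fold 3: move[6]->R => DRRRUURRU VALID
Fold 4: move[1]->L => DLRRUURRU INVALID (collision), skipped
Fold 5: move[8]->L => DRRRUURRL INVALID (collision), skipped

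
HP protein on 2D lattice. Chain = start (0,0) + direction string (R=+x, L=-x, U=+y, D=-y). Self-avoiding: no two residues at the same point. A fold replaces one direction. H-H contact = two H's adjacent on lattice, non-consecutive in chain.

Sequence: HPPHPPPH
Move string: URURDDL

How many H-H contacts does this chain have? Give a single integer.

Answer: 1

Derivation:
Positions: [(0, 0), (0, 1), (1, 1), (1, 2), (2, 2), (2, 1), (2, 0), (1, 0)]
H-H contact: residue 0 @(0,0) - residue 7 @(1, 0)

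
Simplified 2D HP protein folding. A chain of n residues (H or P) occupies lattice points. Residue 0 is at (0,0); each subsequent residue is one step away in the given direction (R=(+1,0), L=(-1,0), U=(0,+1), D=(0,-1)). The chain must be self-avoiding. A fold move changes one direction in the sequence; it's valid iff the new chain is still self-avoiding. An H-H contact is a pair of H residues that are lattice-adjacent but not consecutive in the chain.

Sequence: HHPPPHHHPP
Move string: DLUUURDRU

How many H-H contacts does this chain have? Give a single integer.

Positions: [(0, 0), (0, -1), (-1, -1), (-1, 0), (-1, 1), (-1, 2), (0, 2), (0, 1), (1, 1), (1, 2)]
H-H contact: residue 0 @(0,0) - residue 7 @(0, 1)

Answer: 1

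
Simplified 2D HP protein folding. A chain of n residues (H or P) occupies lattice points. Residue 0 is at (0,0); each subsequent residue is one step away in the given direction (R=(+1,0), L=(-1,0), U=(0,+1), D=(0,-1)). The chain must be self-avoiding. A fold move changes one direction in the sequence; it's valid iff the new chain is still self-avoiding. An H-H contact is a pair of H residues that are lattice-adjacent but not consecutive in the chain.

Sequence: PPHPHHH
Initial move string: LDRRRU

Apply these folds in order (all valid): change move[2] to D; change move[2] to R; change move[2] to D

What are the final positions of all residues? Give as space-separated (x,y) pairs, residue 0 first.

Initial moves: LDRRRU
Fold: move[2]->D => LDDRRU (positions: [(0, 0), (-1, 0), (-1, -1), (-1, -2), (0, -2), (1, -2), (1, -1)])
Fold: move[2]->R => LDRRRU (positions: [(0, 0), (-1, 0), (-1, -1), (0, -1), (1, -1), (2, -1), (2, 0)])
Fold: move[2]->D => LDDRRU (positions: [(0, 0), (-1, 0), (-1, -1), (-1, -2), (0, -2), (1, -2), (1, -1)])

Answer: (0,0) (-1,0) (-1,-1) (-1,-2) (0,-2) (1,-2) (1,-1)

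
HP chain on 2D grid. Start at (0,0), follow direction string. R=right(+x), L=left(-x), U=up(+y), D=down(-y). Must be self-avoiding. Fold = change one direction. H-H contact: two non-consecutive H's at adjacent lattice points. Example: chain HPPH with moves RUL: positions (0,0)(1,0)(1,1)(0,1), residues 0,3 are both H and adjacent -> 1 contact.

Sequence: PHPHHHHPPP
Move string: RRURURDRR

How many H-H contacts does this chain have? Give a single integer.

Positions: [(0, 0), (1, 0), (2, 0), (2, 1), (3, 1), (3, 2), (4, 2), (4, 1), (5, 1), (6, 1)]
No H-H contacts found.

Answer: 0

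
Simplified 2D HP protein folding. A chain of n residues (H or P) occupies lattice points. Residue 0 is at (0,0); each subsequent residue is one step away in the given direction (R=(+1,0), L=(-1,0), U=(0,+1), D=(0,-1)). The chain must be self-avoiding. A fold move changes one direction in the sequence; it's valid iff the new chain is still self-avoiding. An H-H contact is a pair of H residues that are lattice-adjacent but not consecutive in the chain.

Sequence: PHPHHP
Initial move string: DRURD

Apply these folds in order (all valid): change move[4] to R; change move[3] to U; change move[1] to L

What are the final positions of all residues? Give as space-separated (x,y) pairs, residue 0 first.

Answer: (0,0) (0,-1) (-1,-1) (-1,0) (-1,1) (0,1)

Derivation:
Initial moves: DRURD
Fold: move[4]->R => DRURR (positions: [(0, 0), (0, -1), (1, -1), (1, 0), (2, 0), (3, 0)])
Fold: move[3]->U => DRUUR (positions: [(0, 0), (0, -1), (1, -1), (1, 0), (1, 1), (2, 1)])
Fold: move[1]->L => DLUUR (positions: [(0, 0), (0, -1), (-1, -1), (-1, 0), (-1, 1), (0, 1)])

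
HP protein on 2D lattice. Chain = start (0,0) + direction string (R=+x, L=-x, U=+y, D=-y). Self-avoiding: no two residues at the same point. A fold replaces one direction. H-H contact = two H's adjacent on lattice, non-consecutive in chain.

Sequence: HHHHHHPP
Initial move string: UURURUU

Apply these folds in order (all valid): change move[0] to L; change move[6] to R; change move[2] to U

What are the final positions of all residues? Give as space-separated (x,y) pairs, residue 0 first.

Initial moves: UURURUU
Fold: move[0]->L => LURURUU (positions: [(0, 0), (-1, 0), (-1, 1), (0, 1), (0, 2), (1, 2), (1, 3), (1, 4)])
Fold: move[6]->R => LURURUR (positions: [(0, 0), (-1, 0), (-1, 1), (0, 1), (0, 2), (1, 2), (1, 3), (2, 3)])
Fold: move[2]->U => LUUURUR (positions: [(0, 0), (-1, 0), (-1, 1), (-1, 2), (-1, 3), (0, 3), (0, 4), (1, 4)])

Answer: (0,0) (-1,0) (-1,1) (-1,2) (-1,3) (0,3) (0,4) (1,4)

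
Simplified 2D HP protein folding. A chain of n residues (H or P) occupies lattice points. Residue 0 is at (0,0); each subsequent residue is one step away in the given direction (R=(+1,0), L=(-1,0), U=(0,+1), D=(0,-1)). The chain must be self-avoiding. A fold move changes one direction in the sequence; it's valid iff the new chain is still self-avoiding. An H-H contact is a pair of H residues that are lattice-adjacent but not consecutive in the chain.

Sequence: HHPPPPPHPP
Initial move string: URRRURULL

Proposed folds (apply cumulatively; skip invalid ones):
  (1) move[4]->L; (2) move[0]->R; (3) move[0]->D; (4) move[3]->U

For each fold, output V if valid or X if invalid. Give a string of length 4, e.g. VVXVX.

Initial: URRRURULL -> [(0, 0), (0, 1), (1, 1), (2, 1), (3, 1), (3, 2), (4, 2), (4, 3), (3, 3), (2, 3)]
Fold 1: move[4]->L => URRRLRULL INVALID (collision), skipped
Fold 2: move[0]->R => RRRRURULL VALID
Fold 3: move[0]->D => DRRRURULL VALID
Fold 4: move[3]->U => DRRUURULL VALID

Answer: XVVV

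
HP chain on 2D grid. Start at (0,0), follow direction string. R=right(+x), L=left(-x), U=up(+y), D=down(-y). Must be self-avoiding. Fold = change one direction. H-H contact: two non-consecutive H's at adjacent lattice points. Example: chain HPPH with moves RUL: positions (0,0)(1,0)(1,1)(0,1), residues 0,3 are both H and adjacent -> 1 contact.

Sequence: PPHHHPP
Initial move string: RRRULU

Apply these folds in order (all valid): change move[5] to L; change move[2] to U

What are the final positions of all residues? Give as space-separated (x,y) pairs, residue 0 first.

Answer: (0,0) (1,0) (2,0) (2,1) (2,2) (1,2) (0,2)

Derivation:
Initial moves: RRRULU
Fold: move[5]->L => RRRULL (positions: [(0, 0), (1, 0), (2, 0), (3, 0), (3, 1), (2, 1), (1, 1)])
Fold: move[2]->U => RRUULL (positions: [(0, 0), (1, 0), (2, 0), (2, 1), (2, 2), (1, 2), (0, 2)])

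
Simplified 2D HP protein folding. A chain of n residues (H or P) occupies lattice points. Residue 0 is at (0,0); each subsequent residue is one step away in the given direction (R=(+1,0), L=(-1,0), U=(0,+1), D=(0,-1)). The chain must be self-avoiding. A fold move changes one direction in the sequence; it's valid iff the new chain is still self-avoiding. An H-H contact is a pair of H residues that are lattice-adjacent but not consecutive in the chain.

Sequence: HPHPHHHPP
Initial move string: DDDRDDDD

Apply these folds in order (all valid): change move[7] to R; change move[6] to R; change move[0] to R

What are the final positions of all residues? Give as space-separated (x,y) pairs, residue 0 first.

Initial moves: DDDRDDDD
Fold: move[7]->R => DDDRDDDR (positions: [(0, 0), (0, -1), (0, -2), (0, -3), (1, -3), (1, -4), (1, -5), (1, -6), (2, -6)])
Fold: move[6]->R => DDDRDDRR (positions: [(0, 0), (0, -1), (0, -2), (0, -3), (1, -3), (1, -4), (1, -5), (2, -5), (3, -5)])
Fold: move[0]->R => RDDRDDRR (positions: [(0, 0), (1, 0), (1, -1), (1, -2), (2, -2), (2, -3), (2, -4), (3, -4), (4, -4)])

Answer: (0,0) (1,0) (1,-1) (1,-2) (2,-2) (2,-3) (2,-4) (3,-4) (4,-4)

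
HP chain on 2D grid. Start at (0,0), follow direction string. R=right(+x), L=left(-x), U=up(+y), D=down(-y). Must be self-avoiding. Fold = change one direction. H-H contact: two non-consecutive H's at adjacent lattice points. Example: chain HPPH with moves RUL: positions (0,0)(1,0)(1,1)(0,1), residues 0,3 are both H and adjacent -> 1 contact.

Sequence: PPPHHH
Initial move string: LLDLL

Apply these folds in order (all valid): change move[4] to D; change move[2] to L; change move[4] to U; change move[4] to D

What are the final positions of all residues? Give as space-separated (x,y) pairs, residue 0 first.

Initial moves: LLDLL
Fold: move[4]->D => LLDLD (positions: [(0, 0), (-1, 0), (-2, 0), (-2, -1), (-3, -1), (-3, -2)])
Fold: move[2]->L => LLLLD (positions: [(0, 0), (-1, 0), (-2, 0), (-3, 0), (-4, 0), (-4, -1)])
Fold: move[4]->U => LLLLU (positions: [(0, 0), (-1, 0), (-2, 0), (-3, 0), (-4, 0), (-4, 1)])
Fold: move[4]->D => LLLLD (positions: [(0, 0), (-1, 0), (-2, 0), (-3, 0), (-4, 0), (-4, -1)])

Answer: (0,0) (-1,0) (-2,0) (-3,0) (-4,0) (-4,-1)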